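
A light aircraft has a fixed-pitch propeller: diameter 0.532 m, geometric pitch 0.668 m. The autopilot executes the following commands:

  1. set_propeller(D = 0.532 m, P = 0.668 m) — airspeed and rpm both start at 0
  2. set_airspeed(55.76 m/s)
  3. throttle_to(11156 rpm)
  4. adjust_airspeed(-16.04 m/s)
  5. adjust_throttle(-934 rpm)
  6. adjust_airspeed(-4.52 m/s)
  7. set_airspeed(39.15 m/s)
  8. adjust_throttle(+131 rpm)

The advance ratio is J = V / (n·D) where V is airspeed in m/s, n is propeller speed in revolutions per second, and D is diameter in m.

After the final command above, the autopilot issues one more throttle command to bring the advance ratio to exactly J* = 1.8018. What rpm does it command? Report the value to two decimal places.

set_propeller: D = 0.532 m, P = 0.668 m (p = P/D = 1.255639); state ← (V=0, rpm=0)
set_airspeed(55.76): V ← 55.76 m/s
throttle_to(11156): rpm ← 11156
adjust_airspeed(-16.04): V ← 55.76 -16.04 = 39.72 m/s
adjust_throttle(-934): rpm ← 11156 -934 = 10222
adjust_airspeed(-4.52): V ← 39.72 -4.52 = 35.2 m/s
set_airspeed(39.15): V ← 39.15 m/s
adjust_throttle(+131): rpm ← 10222 +131 = 10353
final state: V = 39.15 m/s, rpm = 10353 → n = rpm/60 = 172.550000 rev/s
target J* = 1.8018; solve J* = V/(n·D) for n: n = V/(J*·D) = 39.15/(1.8018 × 0.532) = 40.842616 rev/s
rpm = 60·n = 2450.556962

rpm = 2450.56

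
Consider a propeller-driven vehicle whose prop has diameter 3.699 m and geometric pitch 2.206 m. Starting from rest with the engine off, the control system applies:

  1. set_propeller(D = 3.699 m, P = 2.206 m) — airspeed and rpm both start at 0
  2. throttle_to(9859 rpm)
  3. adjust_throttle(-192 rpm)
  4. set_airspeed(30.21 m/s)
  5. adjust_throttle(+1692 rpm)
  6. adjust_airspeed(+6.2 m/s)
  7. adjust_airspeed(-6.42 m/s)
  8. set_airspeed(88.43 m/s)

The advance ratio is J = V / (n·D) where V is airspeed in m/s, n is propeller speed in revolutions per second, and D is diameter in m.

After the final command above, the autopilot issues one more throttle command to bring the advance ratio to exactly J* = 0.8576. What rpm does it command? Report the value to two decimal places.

set_propeller: D = 3.699 m, P = 2.206 m (p = P/D = 0.596377); state ← (V=0, rpm=0)
throttle_to(9859): rpm ← 9859
adjust_throttle(-192): rpm ← 9859 -192 = 9667
set_airspeed(30.21): V ← 30.21 m/s
adjust_throttle(+1692): rpm ← 9667 +1692 = 11359
adjust_airspeed(+6.2): V ← 30.21 +6.2 = 36.41 m/s
adjust_airspeed(-6.42): V ← 36.41 -6.42 = 29.99 m/s
set_airspeed(88.43): V ← 88.43 m/s
final state: V = 88.43 m/s, rpm = 11359 → n = rpm/60 = 189.316667 rev/s
target J* = 0.8576; solve J* = V/(n·D) for n: n = V/(J*·D) = 88.43/(0.8576 × 3.699) = 27.876004 rev/s
rpm = 60·n = 1672.560252

rpm = 1672.56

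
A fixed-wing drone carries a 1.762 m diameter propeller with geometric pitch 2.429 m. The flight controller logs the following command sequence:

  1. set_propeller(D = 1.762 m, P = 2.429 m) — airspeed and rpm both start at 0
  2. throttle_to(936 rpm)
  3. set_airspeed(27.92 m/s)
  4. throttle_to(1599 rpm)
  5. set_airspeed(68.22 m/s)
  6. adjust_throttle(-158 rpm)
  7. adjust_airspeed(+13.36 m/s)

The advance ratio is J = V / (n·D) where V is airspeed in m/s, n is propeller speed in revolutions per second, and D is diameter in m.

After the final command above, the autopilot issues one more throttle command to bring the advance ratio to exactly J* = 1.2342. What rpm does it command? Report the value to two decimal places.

rpm = 2250.83

set_propeller: D = 1.762 m, P = 2.429 m (p = P/D = 1.378547); state ← (V=0, rpm=0)
throttle_to(936): rpm ← 936
set_airspeed(27.92): V ← 27.92 m/s
throttle_to(1599): rpm ← 1599
set_airspeed(68.22): V ← 68.22 m/s
adjust_throttle(-158): rpm ← 1599 -158 = 1441
adjust_airspeed(+13.36): V ← 68.22 +13.36 = 81.58 m/s
final state: V = 81.58 m/s, rpm = 1441 → n = rpm/60 = 24.016667 rev/s
target J* = 1.2342; solve J* = V/(n·D) for n: n = V/(J*·D) = 81.58/(1.2342 × 1.762) = 37.513903 rev/s
rpm = 60·n = 2250.834199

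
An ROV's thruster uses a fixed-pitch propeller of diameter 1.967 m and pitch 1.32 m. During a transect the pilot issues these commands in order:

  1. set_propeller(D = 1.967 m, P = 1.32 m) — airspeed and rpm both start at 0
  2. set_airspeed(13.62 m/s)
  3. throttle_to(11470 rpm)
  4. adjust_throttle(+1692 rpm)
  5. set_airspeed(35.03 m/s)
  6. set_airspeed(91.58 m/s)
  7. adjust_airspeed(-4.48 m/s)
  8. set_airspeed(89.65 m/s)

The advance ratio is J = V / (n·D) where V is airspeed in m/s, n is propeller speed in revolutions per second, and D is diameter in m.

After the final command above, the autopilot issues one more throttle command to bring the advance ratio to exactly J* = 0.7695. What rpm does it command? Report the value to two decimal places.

set_propeller: D = 1.967 m, P = 1.32 m (p = P/D = 0.671073); state ← (V=0, rpm=0)
set_airspeed(13.62): V ← 13.62 m/s
throttle_to(11470): rpm ← 11470
adjust_throttle(+1692): rpm ← 11470 +1692 = 13162
set_airspeed(35.03): V ← 35.03 m/s
set_airspeed(91.58): V ← 91.58 m/s
adjust_airspeed(-4.48): V ← 91.58 -4.48 = 87.1 m/s
set_airspeed(89.65): V ← 89.65 m/s
final state: V = 89.65 m/s, rpm = 13162 → n = rpm/60 = 219.366667 rev/s
target J* = 0.7695; solve J* = V/(n·D) for n: n = V/(J*·D) = 89.65/(0.7695 × 1.967) = 59.229397 rev/s
rpm = 60·n = 3553.763808

rpm = 3553.76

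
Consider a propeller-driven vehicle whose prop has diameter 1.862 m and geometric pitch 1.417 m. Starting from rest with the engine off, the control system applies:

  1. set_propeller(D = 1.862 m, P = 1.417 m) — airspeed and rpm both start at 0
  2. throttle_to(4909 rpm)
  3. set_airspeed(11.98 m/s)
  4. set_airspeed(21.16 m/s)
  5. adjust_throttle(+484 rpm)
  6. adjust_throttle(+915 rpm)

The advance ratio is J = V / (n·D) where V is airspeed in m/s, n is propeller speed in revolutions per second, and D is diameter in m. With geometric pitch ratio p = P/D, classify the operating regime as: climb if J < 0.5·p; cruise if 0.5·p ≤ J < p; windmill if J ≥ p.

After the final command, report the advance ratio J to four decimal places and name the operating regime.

set_propeller: D = 1.862 m, P = 1.417 m (p = P/D = 0.761010); state ← (V=0, rpm=0)
throttle_to(4909): rpm ← 4909
set_airspeed(11.98): V ← 11.98 m/s
set_airspeed(21.16): V ← 21.16 m/s
adjust_throttle(+484): rpm ← 4909 +484 = 5393
adjust_throttle(+915): rpm ← 5393 +915 = 6308
final state: V = 21.16 m/s, rpm = 6308 → n = rpm/60 = 105.133333 rev/s
J = V / (n·D) = 21.16 / (105.133333 × 1.862) = 0.108092
regime bands: climb J<0.3805 | cruise [0.3805, 0.7610) | windmill J≥0.7610
J = 0.1081 → climb

J = 0.1081, regime = climb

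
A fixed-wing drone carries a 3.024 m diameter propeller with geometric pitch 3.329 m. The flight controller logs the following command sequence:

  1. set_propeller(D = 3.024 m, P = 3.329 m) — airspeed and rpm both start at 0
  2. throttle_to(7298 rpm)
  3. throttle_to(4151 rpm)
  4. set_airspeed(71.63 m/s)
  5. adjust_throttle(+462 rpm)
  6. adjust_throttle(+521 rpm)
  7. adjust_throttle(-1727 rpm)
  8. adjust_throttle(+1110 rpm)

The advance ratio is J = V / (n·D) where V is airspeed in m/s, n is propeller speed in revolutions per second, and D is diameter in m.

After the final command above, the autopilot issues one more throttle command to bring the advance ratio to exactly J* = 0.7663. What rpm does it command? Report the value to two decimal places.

rpm = 1854.67

set_propeller: D = 3.024 m, P = 3.329 m (p = P/D = 1.100860); state ← (V=0, rpm=0)
throttle_to(7298): rpm ← 7298
throttle_to(4151): rpm ← 4151
set_airspeed(71.63): V ← 71.63 m/s
adjust_throttle(+462): rpm ← 4151 +462 = 4613
adjust_throttle(+521): rpm ← 4613 +521 = 5134
adjust_throttle(-1727): rpm ← 5134 -1727 = 3407
adjust_throttle(+1110): rpm ← 3407 +1110 = 4517
final state: V = 71.63 m/s, rpm = 4517 → n = rpm/60 = 75.283333 rev/s
target J* = 0.7663; solve J* = V/(n·D) for n: n = V/(J*·D) = 71.63/(0.7663 × 3.024) = 30.911091 rev/s
rpm = 60·n = 1854.665482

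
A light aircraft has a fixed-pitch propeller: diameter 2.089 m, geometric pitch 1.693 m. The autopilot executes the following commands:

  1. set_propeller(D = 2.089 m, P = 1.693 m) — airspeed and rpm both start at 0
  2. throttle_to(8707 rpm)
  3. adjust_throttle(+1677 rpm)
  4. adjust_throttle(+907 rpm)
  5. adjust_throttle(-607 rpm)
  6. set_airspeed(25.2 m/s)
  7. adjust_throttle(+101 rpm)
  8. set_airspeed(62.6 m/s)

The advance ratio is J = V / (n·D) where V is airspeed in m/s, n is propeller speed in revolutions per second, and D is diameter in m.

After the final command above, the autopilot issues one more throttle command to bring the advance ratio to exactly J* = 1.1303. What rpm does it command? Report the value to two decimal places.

set_propeller: D = 2.089 m, P = 1.693 m (p = P/D = 0.810436); state ← (V=0, rpm=0)
throttle_to(8707): rpm ← 8707
adjust_throttle(+1677): rpm ← 8707 +1677 = 10384
adjust_throttle(+907): rpm ← 10384 +907 = 11291
adjust_throttle(-607): rpm ← 11291 -607 = 10684
set_airspeed(25.2): V ← 25.2 m/s
adjust_throttle(+101): rpm ← 10684 +101 = 10785
set_airspeed(62.6): V ← 62.6 m/s
final state: V = 62.6 m/s, rpm = 10785 → n = rpm/60 = 179.750000 rev/s
target J* = 1.1303; solve J* = V/(n·D) for n: n = V/(J*·D) = 62.6/(1.1303 × 2.089) = 26.511980 rev/s
rpm = 60·n = 1590.718808

rpm = 1590.72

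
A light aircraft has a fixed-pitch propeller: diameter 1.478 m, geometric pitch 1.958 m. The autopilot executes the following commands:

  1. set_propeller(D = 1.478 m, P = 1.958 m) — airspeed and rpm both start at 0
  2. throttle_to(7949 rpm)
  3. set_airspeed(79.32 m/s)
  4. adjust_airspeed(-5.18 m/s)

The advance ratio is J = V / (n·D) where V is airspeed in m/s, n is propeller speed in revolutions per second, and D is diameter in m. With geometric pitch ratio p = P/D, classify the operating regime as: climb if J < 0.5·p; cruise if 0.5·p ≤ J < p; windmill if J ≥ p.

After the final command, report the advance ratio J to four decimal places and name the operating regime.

set_propeller: D = 1.478 m, P = 1.958 m (p = P/D = 1.324763); state ← (V=0, rpm=0)
throttle_to(7949): rpm ← 7949
set_airspeed(79.32): V ← 79.32 m/s
adjust_airspeed(-5.18): V ← 79.32 -5.18 = 74.14 m/s
final state: V = 74.14 m/s, rpm = 7949 → n = rpm/60 = 132.483333 rev/s
J = V / (n·D) = 74.14 / (132.483333 × 1.478) = 0.378632
regime bands: climb J<0.6624 | cruise [0.6624, 1.3248) | windmill J≥1.3248
J = 0.3786 → climb

J = 0.3786, regime = climb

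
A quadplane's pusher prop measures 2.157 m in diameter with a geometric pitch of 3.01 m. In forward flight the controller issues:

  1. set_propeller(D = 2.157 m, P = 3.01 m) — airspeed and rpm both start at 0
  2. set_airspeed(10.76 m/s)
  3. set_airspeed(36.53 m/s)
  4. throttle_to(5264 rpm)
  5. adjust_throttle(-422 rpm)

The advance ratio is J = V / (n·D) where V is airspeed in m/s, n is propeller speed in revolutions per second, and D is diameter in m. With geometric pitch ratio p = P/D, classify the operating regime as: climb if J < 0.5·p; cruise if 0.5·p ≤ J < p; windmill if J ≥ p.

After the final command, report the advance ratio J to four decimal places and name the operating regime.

J = 0.2099, regime = climb

set_propeller: D = 2.157 m, P = 3.01 m (p = P/D = 1.395457); state ← (V=0, rpm=0)
set_airspeed(10.76): V ← 10.76 m/s
set_airspeed(36.53): V ← 36.53 m/s
throttle_to(5264): rpm ← 5264
adjust_throttle(-422): rpm ← 5264 -422 = 4842
final state: V = 36.53 m/s, rpm = 4842 → n = rpm/60 = 80.700000 rev/s
J = V / (n·D) = 36.53 / (80.700000 × 2.157) = 0.209858
regime bands: climb J<0.6977 | cruise [0.6977, 1.3955) | windmill J≥1.3955
J = 0.2099 → climb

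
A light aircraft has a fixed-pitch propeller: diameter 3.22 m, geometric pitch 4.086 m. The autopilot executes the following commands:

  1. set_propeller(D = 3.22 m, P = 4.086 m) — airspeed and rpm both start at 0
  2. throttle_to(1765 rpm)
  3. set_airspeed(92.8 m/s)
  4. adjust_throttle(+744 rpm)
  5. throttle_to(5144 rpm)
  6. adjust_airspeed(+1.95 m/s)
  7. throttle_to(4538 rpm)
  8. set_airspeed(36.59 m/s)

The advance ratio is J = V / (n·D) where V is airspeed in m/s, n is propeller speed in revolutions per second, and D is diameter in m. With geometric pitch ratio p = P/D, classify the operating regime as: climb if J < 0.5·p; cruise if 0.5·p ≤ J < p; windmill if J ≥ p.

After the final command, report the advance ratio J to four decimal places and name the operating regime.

J = 0.1502, regime = climb

set_propeller: D = 3.22 m, P = 4.086 m (p = P/D = 1.268944); state ← (V=0, rpm=0)
throttle_to(1765): rpm ← 1765
set_airspeed(92.8): V ← 92.8 m/s
adjust_throttle(+744): rpm ← 1765 +744 = 2509
throttle_to(5144): rpm ← 5144
adjust_airspeed(+1.95): V ← 92.8 +1.95 = 94.75 m/s
throttle_to(4538): rpm ← 4538
set_airspeed(36.59): V ← 36.59 m/s
final state: V = 36.59 m/s, rpm = 4538 → n = rpm/60 = 75.633333 rev/s
J = V / (n·D) = 36.59 / (75.633333 × 3.22) = 0.150243
regime bands: climb J<0.6345 | cruise [0.6345, 1.2689) | windmill J≥1.2689
J = 0.1502 → climb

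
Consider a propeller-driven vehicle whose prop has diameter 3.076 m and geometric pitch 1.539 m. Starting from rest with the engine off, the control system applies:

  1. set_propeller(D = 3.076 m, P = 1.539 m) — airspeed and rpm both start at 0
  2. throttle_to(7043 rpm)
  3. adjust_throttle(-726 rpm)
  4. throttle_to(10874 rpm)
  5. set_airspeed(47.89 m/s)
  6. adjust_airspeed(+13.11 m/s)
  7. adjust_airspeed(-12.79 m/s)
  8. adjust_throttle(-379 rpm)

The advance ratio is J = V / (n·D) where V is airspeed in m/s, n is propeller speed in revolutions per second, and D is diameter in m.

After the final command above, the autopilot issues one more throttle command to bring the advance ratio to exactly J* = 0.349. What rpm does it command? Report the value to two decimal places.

rpm = 2694.49

set_propeller: D = 3.076 m, P = 1.539 m (p = P/D = 0.500325); state ← (V=0, rpm=0)
throttle_to(7043): rpm ← 7043
adjust_throttle(-726): rpm ← 7043 -726 = 6317
throttle_to(10874): rpm ← 10874
set_airspeed(47.89): V ← 47.89 m/s
adjust_airspeed(+13.11): V ← 47.89 +13.11 = 61 m/s
adjust_airspeed(-12.79): V ← 61 -12.79 = 48.21 m/s
adjust_throttle(-379): rpm ← 10874 -379 = 10495
final state: V = 48.21 m/s, rpm = 10495 → n = rpm/60 = 174.916667 rev/s
target J* = 0.349; solve J* = V/(n·D) for n: n = V/(J*·D) = 48.21/(0.349 × 3.076) = 44.908172 rev/s
rpm = 60·n = 2694.490296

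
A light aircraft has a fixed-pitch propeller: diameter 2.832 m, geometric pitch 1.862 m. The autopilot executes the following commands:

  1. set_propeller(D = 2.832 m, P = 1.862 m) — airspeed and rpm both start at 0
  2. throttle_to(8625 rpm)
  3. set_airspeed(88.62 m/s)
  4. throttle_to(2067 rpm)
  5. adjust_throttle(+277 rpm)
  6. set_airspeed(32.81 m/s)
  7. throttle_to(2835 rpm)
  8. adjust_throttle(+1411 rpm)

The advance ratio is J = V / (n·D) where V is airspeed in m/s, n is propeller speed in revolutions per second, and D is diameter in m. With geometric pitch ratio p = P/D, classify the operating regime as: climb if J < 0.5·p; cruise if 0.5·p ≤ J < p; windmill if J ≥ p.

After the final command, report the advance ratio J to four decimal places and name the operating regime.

set_propeller: D = 2.832 m, P = 1.862 m (p = P/D = 0.657486); state ← (V=0, rpm=0)
throttle_to(8625): rpm ← 8625
set_airspeed(88.62): V ← 88.62 m/s
throttle_to(2067): rpm ← 2067
adjust_throttle(+277): rpm ← 2067 +277 = 2344
set_airspeed(32.81): V ← 32.81 m/s
throttle_to(2835): rpm ← 2835
adjust_throttle(+1411): rpm ← 2835 +1411 = 4246
final state: V = 32.81 m/s, rpm = 4246 → n = rpm/60 = 70.766667 rev/s
J = V / (n·D) = 32.81 / (70.766667 × 2.832) = 0.163713
regime bands: climb J<0.3287 | cruise [0.3287, 0.6575) | windmill J≥0.6575
J = 0.1637 → climb

J = 0.1637, regime = climb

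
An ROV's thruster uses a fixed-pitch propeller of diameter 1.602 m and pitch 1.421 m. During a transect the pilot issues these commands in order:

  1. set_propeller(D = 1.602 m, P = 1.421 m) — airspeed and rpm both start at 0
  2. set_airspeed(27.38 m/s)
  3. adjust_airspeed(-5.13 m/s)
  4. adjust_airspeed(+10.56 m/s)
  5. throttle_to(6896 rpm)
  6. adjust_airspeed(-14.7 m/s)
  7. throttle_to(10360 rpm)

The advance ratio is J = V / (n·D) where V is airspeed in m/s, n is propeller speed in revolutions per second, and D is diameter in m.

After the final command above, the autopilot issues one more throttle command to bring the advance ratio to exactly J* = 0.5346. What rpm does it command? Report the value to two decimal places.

rpm = 1268.76

set_propeller: D = 1.602 m, P = 1.421 m (p = P/D = 0.887016); state ← (V=0, rpm=0)
set_airspeed(27.38): V ← 27.38 m/s
adjust_airspeed(-5.13): V ← 27.38 -5.13 = 22.25 m/s
adjust_airspeed(+10.56): V ← 22.25 +10.56 = 32.81 m/s
throttle_to(6896): rpm ← 6896
adjust_airspeed(-14.7): V ← 32.81 -14.7 = 18.11 m/s
throttle_to(10360): rpm ← 10360
final state: V = 18.11 m/s, rpm = 10360 → n = rpm/60 = 172.666667 rev/s
target J* = 0.5346; solve J* = V/(n·D) for n: n = V/(J*·D) = 18.11/(0.5346 × 1.602) = 21.145939 rev/s
rpm = 60·n = 1268.756367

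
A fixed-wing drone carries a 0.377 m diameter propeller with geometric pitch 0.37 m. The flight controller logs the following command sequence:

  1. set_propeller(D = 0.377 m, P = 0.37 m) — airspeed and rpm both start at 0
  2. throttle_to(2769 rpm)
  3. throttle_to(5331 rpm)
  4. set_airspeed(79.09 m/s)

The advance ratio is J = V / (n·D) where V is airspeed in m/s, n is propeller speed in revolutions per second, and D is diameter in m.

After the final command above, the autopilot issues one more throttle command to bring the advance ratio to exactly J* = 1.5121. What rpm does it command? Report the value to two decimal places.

rpm = 8324.36

set_propeller: D = 0.377 m, P = 0.37 m (p = P/D = 0.981432); state ← (V=0, rpm=0)
throttle_to(2769): rpm ← 2769
throttle_to(5331): rpm ← 5331
set_airspeed(79.09): V ← 79.09 m/s
final state: V = 79.09 m/s, rpm = 5331 → n = rpm/60 = 88.850000 rev/s
target J* = 1.5121; solve J* = V/(n·D) for n: n = V/(J*·D) = 79.09/(1.5121 × 0.377) = 138.739368 rev/s
rpm = 60·n = 8324.362082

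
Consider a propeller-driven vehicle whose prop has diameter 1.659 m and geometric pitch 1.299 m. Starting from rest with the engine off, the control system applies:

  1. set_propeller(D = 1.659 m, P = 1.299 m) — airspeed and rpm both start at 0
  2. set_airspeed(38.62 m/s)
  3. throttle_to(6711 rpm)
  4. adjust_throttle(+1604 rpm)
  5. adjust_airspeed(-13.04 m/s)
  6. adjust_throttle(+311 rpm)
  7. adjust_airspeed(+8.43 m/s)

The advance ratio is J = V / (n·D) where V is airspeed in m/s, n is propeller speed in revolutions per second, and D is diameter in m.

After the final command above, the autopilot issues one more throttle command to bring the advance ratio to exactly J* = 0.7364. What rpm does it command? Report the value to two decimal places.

set_propeller: D = 1.659 m, P = 1.299 m (p = P/D = 0.783002); state ← (V=0, rpm=0)
set_airspeed(38.62): V ← 38.62 m/s
throttle_to(6711): rpm ← 6711
adjust_throttle(+1604): rpm ← 6711 +1604 = 8315
adjust_airspeed(-13.04): V ← 38.62 -13.04 = 25.58 m/s
adjust_throttle(+311): rpm ← 8315 +311 = 8626
adjust_airspeed(+8.43): V ← 25.58 +8.43 = 34.01 m/s
final state: V = 34.01 m/s, rpm = 8626 → n = rpm/60 = 143.766667 rev/s
target J* = 0.7364; solve J* = V/(n·D) for n: n = V/(J*·D) = 34.01/(0.7364 × 1.659) = 27.838541 rev/s
rpm = 60·n = 1670.312443

rpm = 1670.31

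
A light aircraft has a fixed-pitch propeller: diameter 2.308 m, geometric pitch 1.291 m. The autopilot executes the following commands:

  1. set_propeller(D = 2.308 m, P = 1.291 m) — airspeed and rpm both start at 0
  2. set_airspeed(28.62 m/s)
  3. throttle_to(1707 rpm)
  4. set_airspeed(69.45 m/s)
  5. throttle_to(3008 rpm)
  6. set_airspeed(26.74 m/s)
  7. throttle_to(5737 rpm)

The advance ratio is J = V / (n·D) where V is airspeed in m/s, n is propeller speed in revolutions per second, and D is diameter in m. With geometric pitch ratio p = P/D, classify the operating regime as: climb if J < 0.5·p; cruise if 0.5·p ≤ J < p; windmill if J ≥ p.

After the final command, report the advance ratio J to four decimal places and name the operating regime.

J = 0.1212, regime = climb

set_propeller: D = 2.308 m, P = 1.291 m (p = P/D = 0.559359); state ← (V=0, rpm=0)
set_airspeed(28.62): V ← 28.62 m/s
throttle_to(1707): rpm ← 1707
set_airspeed(69.45): V ← 69.45 m/s
throttle_to(3008): rpm ← 3008
set_airspeed(26.74): V ← 26.74 m/s
throttle_to(5737): rpm ← 5737
final state: V = 26.74 m/s, rpm = 5737 → n = rpm/60 = 95.616667 rev/s
J = V / (n·D) = 26.74 / (95.616667 × 2.308) = 0.121169
regime bands: climb J<0.2797 | cruise [0.2797, 0.5594) | windmill J≥0.5594
J = 0.1212 → climb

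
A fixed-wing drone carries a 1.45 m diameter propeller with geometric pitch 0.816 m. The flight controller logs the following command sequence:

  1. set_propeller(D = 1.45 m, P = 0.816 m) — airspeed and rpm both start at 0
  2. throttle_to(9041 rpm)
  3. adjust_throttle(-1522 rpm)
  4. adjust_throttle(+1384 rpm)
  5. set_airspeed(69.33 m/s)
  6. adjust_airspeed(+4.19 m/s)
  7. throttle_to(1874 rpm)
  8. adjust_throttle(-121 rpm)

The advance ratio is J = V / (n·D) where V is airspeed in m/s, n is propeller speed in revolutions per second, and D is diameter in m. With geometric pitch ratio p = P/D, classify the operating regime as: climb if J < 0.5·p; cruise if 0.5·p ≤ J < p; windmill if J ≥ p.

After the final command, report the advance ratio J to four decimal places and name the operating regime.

set_propeller: D = 1.45 m, P = 0.816 m (p = P/D = 0.562759); state ← (V=0, rpm=0)
throttle_to(9041): rpm ← 9041
adjust_throttle(-1522): rpm ← 9041 -1522 = 7519
adjust_throttle(+1384): rpm ← 7519 +1384 = 8903
set_airspeed(69.33): V ← 69.33 m/s
adjust_airspeed(+4.19): V ← 69.33 +4.19 = 73.52 m/s
throttle_to(1874): rpm ← 1874
adjust_throttle(-121): rpm ← 1874 -121 = 1753
final state: V = 73.52 m/s, rpm = 1753 → n = rpm/60 = 29.216667 rev/s
J = V / (n·D) = 73.52 / (29.216667 × 1.45) = 1.735429
regime bands: climb J<0.2814 | cruise [0.2814, 0.5628) | windmill J≥0.5628
J = 1.7354 → windmill

J = 1.7354, regime = windmill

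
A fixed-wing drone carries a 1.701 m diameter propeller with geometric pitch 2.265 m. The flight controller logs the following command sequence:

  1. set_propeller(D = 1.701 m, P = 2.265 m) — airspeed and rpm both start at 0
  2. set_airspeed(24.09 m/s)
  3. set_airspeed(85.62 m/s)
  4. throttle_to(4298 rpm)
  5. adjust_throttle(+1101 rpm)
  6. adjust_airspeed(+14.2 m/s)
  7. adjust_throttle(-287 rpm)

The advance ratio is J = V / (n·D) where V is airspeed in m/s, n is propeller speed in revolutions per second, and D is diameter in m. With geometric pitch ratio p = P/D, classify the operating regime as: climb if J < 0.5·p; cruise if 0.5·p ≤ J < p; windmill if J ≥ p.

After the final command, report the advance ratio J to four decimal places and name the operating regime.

set_propeller: D = 1.701 m, P = 2.265 m (p = P/D = 1.331570); state ← (V=0, rpm=0)
set_airspeed(24.09): V ← 24.09 m/s
set_airspeed(85.62): V ← 85.62 m/s
throttle_to(4298): rpm ← 4298
adjust_throttle(+1101): rpm ← 4298 +1101 = 5399
adjust_airspeed(+14.2): V ← 85.62 +14.2 = 99.82 m/s
adjust_throttle(-287): rpm ← 5399 -287 = 5112
final state: V = 99.82 m/s, rpm = 5112 → n = rpm/60 = 85.200000 rev/s
J = V / (n·D) = 99.82 / (85.200000 × 1.701) = 0.688769
regime bands: climb J<0.6658 | cruise [0.6658, 1.3316) | windmill J≥1.3316
J = 0.6888 → cruise

J = 0.6888, regime = cruise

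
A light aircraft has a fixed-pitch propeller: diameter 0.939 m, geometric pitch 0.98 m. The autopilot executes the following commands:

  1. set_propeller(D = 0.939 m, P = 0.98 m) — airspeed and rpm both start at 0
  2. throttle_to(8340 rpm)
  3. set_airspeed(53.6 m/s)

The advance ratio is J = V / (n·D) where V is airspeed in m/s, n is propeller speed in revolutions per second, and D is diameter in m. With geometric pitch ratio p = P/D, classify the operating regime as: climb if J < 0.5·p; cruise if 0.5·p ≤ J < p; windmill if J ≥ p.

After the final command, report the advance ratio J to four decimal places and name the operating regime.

J = 0.4107, regime = climb

set_propeller: D = 0.939 m, P = 0.98 m (p = P/D = 1.043663); state ← (V=0, rpm=0)
throttle_to(8340): rpm ← 8340
set_airspeed(53.6): V ← 53.6 m/s
final state: V = 53.6 m/s, rpm = 8340 → n = rpm/60 = 139.000000 rev/s
J = V / (n·D) = 53.6 / (139.000000 × 0.939) = 0.410662
regime bands: climb J<0.5218 | cruise [0.5218, 1.0437) | windmill J≥1.0437
J = 0.4107 → climb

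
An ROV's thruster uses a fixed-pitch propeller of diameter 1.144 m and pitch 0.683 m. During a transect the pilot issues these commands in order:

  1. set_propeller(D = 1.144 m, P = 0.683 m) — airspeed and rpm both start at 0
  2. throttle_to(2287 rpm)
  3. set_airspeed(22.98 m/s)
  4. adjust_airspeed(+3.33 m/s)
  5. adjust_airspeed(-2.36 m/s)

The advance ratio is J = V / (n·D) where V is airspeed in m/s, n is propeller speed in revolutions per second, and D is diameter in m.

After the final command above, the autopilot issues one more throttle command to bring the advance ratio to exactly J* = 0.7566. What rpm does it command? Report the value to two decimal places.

set_propeller: D = 1.144 m, P = 0.683 m (p = P/D = 0.597028); state ← (V=0, rpm=0)
throttle_to(2287): rpm ← 2287
set_airspeed(22.98): V ← 22.98 m/s
adjust_airspeed(+3.33): V ← 22.98 +3.33 = 26.31 m/s
adjust_airspeed(-2.36): V ← 26.31 -2.36 = 23.95 m/s
final state: V = 23.95 m/s, rpm = 2287 → n = rpm/60 = 38.116667 rev/s
target J* = 0.7566; solve J* = V/(n·D) for n: n = V/(J*·D) = 23.95/(0.7566 × 1.144) = 27.670255 rev/s
rpm = 60·n = 1660.215280

rpm = 1660.22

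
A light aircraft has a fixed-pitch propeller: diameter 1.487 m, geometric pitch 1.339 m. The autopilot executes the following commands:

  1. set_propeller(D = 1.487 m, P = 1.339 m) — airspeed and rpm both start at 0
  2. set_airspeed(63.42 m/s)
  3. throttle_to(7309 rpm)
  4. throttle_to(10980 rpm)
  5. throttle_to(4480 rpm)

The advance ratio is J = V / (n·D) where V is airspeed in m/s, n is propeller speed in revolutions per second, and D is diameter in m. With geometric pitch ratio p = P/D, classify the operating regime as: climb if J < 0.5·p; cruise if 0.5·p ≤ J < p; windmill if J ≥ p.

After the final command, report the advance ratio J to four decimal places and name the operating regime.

set_propeller: D = 1.487 m, P = 1.339 m (p = P/D = 0.900471); state ← (V=0, rpm=0)
set_airspeed(63.42): V ← 63.42 m/s
throttle_to(7309): rpm ← 7309
throttle_to(10980): rpm ← 10980
throttle_to(4480): rpm ← 4480
final state: V = 63.42 m/s, rpm = 4480 → n = rpm/60 = 74.666667 rev/s
J = V / (n·D) = 63.42 / (74.666667 × 1.487) = 0.571200
regime bands: climb J<0.4502 | cruise [0.4502, 0.9005) | windmill J≥0.9005
J = 0.5712 → cruise

J = 0.5712, regime = cruise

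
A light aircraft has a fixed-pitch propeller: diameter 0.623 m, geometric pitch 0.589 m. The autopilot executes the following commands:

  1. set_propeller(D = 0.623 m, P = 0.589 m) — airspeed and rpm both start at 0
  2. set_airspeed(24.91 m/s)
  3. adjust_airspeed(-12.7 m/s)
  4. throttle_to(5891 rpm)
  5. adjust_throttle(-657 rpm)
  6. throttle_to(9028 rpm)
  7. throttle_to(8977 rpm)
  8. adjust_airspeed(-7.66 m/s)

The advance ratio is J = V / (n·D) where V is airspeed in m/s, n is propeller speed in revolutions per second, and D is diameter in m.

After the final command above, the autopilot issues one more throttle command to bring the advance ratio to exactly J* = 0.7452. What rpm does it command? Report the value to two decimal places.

rpm = 588.03

set_propeller: D = 0.623 m, P = 0.589 m (p = P/D = 0.945425); state ← (V=0, rpm=0)
set_airspeed(24.91): V ← 24.91 m/s
adjust_airspeed(-12.7): V ← 24.91 -12.7 = 12.21 m/s
throttle_to(5891): rpm ← 5891
adjust_throttle(-657): rpm ← 5891 -657 = 5234
throttle_to(9028): rpm ← 9028
throttle_to(8977): rpm ← 8977
adjust_airspeed(-7.66): V ← 12.21 -7.66 = 4.55 m/s
final state: V = 4.55 m/s, rpm = 8977 → n = rpm/60 = 149.616667 rev/s
target J* = 0.7452; solve J* = V/(n·D) for n: n = V/(J*·D) = 4.55/(0.7452 × 0.623) = 9.800551 rev/s
rpm = 60·n = 588.033075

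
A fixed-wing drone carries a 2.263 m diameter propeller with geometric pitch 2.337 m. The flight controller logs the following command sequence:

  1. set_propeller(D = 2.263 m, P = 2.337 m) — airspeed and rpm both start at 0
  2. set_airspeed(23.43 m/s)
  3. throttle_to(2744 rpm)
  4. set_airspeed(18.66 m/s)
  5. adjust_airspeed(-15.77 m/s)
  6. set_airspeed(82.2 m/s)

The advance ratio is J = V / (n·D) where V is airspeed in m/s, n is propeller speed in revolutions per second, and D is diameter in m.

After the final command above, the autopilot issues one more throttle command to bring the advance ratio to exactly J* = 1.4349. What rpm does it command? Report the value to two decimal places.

rpm = 1518.86

set_propeller: D = 2.263 m, P = 2.337 m (p = P/D = 1.032700); state ← (V=0, rpm=0)
set_airspeed(23.43): V ← 23.43 m/s
throttle_to(2744): rpm ← 2744
set_airspeed(18.66): V ← 18.66 m/s
adjust_airspeed(-15.77): V ← 18.66 -15.77 = 2.89 m/s
set_airspeed(82.2): V ← 82.2 m/s
final state: V = 82.2 m/s, rpm = 2744 → n = rpm/60 = 45.733333 rev/s
target J* = 1.4349; solve J* = V/(n·D) for n: n = V/(J*·D) = 82.2/(1.4349 × 2.263) = 25.314283 rev/s
rpm = 60·n = 1518.856970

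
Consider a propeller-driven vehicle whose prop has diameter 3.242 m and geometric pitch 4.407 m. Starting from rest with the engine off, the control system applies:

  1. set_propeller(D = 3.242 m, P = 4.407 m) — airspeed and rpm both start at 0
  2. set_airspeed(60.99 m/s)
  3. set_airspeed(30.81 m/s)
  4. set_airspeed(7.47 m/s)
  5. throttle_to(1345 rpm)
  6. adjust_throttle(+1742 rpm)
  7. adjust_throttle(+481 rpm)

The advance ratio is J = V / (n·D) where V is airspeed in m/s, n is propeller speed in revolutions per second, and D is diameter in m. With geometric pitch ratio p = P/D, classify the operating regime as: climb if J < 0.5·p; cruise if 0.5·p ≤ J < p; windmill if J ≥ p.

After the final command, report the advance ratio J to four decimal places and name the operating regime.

set_propeller: D = 3.242 m, P = 4.407 m (p = P/D = 1.359346); state ← (V=0, rpm=0)
set_airspeed(60.99): V ← 60.99 m/s
set_airspeed(30.81): V ← 30.81 m/s
set_airspeed(7.47): V ← 7.47 m/s
throttle_to(1345): rpm ← 1345
adjust_throttle(+1742): rpm ← 1345 +1742 = 3087
adjust_throttle(+481): rpm ← 3087 +481 = 3568
final state: V = 7.47 m/s, rpm = 3568 → n = rpm/60 = 59.466667 rev/s
J = V / (n·D) = 7.47 / (59.466667 × 3.242) = 0.038747
regime bands: climb J<0.6797 | cruise [0.6797, 1.3593) | windmill J≥1.3593
J = 0.0387 → climb

J = 0.0387, regime = climb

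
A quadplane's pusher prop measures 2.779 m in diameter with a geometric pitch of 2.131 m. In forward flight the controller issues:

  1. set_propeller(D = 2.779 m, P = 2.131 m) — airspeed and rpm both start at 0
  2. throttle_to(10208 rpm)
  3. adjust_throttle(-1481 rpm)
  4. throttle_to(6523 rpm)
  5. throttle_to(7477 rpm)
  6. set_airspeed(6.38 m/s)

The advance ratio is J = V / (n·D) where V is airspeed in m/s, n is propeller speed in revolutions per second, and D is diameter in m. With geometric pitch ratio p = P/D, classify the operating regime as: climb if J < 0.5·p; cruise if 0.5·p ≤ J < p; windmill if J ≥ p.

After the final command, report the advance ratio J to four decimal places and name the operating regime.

J = 0.0184, regime = climb

set_propeller: D = 2.779 m, P = 2.131 m (p = P/D = 0.766823); state ← (V=0, rpm=0)
throttle_to(10208): rpm ← 10208
adjust_throttle(-1481): rpm ← 10208 -1481 = 8727
throttle_to(6523): rpm ← 6523
throttle_to(7477): rpm ← 7477
set_airspeed(6.38): V ← 6.38 m/s
final state: V = 6.38 m/s, rpm = 7477 → n = rpm/60 = 124.616667 rev/s
J = V / (n·D) = 6.38 / (124.616667 × 2.779) = 0.018423
regime bands: climb J<0.3834 | cruise [0.3834, 0.7668) | windmill J≥0.7668
J = 0.0184 → climb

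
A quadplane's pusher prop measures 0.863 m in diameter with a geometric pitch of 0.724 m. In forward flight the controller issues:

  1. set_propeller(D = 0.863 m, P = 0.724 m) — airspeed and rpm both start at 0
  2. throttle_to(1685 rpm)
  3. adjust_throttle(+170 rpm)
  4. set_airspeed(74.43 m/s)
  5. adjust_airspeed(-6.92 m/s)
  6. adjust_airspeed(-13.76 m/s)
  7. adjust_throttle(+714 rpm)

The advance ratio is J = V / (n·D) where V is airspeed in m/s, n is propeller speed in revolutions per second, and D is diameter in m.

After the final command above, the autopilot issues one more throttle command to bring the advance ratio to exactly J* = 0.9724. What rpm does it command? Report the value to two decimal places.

set_propeller: D = 0.863 m, P = 0.724 m (p = P/D = 0.838934); state ← (V=0, rpm=0)
throttle_to(1685): rpm ← 1685
adjust_throttle(+170): rpm ← 1685 +170 = 1855
set_airspeed(74.43): V ← 74.43 m/s
adjust_airspeed(-6.92): V ← 74.43 -6.92 = 67.51 m/s
adjust_airspeed(-13.76): V ← 67.51 -13.76 = 53.75 m/s
adjust_throttle(+714): rpm ← 1855 +714 = 2569
final state: V = 53.75 m/s, rpm = 2569 → n = rpm/60 = 42.816667 rev/s
target J* = 0.9724; solve J* = V/(n·D) for n: n = V/(J*·D) = 53.75/(0.9724 × 0.863) = 64.050529 rev/s
rpm = 60·n = 3843.031755

rpm = 3843.03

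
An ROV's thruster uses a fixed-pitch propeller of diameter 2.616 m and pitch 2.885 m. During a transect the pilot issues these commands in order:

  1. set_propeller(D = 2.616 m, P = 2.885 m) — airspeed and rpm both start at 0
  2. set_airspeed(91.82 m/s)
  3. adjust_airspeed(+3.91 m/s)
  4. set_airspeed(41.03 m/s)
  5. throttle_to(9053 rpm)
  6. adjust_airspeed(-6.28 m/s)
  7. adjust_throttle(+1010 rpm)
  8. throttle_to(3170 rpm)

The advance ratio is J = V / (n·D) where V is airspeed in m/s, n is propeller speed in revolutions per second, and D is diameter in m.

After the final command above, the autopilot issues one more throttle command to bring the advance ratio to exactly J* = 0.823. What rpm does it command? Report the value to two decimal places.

set_propeller: D = 2.616 m, P = 2.885 m (p = P/D = 1.102829); state ← (V=0, rpm=0)
set_airspeed(91.82): V ← 91.82 m/s
adjust_airspeed(+3.91): V ← 91.82 +3.91 = 95.73 m/s
set_airspeed(41.03): V ← 41.03 m/s
throttle_to(9053): rpm ← 9053
adjust_airspeed(-6.28): V ← 41.03 -6.28 = 34.75 m/s
adjust_throttle(+1010): rpm ← 9053 +1010 = 10063
throttle_to(3170): rpm ← 3170
final state: V = 34.75 m/s, rpm = 3170 → n = rpm/60 = 52.833333 rev/s
target J* = 0.823; solve J* = V/(n·D) for n: n = V/(J*·D) = 34.75/(0.823 × 2.616) = 16.140509 rev/s
rpm = 60·n = 968.430557

rpm = 968.43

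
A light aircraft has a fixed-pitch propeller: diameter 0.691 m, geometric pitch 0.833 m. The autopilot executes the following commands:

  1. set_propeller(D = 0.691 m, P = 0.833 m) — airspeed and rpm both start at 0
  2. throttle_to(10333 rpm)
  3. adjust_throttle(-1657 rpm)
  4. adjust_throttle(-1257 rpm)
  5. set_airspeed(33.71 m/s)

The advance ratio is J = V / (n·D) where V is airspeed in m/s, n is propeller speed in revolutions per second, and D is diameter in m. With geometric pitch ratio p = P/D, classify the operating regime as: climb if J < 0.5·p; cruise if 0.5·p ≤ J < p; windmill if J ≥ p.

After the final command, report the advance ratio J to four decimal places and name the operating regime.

J = 0.3945, regime = climb

set_propeller: D = 0.691 m, P = 0.833 m (p = P/D = 1.205499); state ← (V=0, rpm=0)
throttle_to(10333): rpm ← 10333
adjust_throttle(-1657): rpm ← 10333 -1657 = 8676
adjust_throttle(-1257): rpm ← 8676 -1257 = 7419
set_airspeed(33.71): V ← 33.71 m/s
final state: V = 33.71 m/s, rpm = 7419 → n = rpm/60 = 123.650000 rev/s
J = V / (n·D) = 33.71 / (123.650000 × 0.691) = 0.394536
regime bands: climb J<0.6027 | cruise [0.6027, 1.2055) | windmill J≥1.2055
J = 0.3945 → climb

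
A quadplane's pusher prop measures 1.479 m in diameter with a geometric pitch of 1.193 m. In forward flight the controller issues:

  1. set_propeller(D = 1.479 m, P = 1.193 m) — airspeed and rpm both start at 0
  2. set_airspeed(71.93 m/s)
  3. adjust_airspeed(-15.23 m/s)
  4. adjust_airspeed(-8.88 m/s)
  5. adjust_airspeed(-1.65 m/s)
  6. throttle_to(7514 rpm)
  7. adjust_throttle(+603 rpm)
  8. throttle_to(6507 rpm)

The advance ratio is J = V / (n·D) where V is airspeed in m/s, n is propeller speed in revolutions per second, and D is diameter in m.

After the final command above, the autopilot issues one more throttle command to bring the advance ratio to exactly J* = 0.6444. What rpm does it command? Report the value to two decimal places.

rpm = 2906.61

set_propeller: D = 1.479 m, P = 1.193 m (p = P/D = 0.806626); state ← (V=0, rpm=0)
set_airspeed(71.93): V ← 71.93 m/s
adjust_airspeed(-15.23): V ← 71.93 -15.23 = 56.7 m/s
adjust_airspeed(-8.88): V ← 56.7 -8.88 = 47.82 m/s
adjust_airspeed(-1.65): V ← 47.82 -1.65 = 46.17 m/s
throttle_to(7514): rpm ← 7514
adjust_throttle(+603): rpm ← 7514 +603 = 8117
throttle_to(6507): rpm ← 6507
final state: V = 46.17 m/s, rpm = 6507 → n = rpm/60 = 108.450000 rev/s
target J* = 0.6444; solve J* = V/(n·D) for n: n = V/(J*·D) = 46.17/(0.6444 × 1.479) = 48.443573 rev/s
rpm = 60·n = 2906.614389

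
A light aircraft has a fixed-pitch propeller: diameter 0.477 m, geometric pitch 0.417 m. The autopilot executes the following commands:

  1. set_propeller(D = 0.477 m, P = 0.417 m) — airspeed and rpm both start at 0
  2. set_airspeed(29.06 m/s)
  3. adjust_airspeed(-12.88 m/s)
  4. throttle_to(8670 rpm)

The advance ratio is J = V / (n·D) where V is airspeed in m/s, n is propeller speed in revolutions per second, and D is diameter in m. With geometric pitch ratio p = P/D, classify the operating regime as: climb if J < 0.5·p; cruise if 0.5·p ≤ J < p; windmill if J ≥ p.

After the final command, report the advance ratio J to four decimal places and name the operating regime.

set_propeller: D = 0.477 m, P = 0.417 m (p = P/D = 0.874214); state ← (V=0, rpm=0)
set_airspeed(29.06): V ← 29.06 m/s
adjust_airspeed(-12.88): V ← 29.06 -12.88 = 16.18 m/s
throttle_to(8670): rpm ← 8670
final state: V = 16.18 m/s, rpm = 8670 → n = rpm/60 = 144.500000 rev/s
J = V / (n·D) = 16.18 / (144.500000 × 0.477) = 0.234743
regime bands: climb J<0.4371 | cruise [0.4371, 0.8742) | windmill J≥0.8742
J = 0.2347 → climb

J = 0.2347, regime = climb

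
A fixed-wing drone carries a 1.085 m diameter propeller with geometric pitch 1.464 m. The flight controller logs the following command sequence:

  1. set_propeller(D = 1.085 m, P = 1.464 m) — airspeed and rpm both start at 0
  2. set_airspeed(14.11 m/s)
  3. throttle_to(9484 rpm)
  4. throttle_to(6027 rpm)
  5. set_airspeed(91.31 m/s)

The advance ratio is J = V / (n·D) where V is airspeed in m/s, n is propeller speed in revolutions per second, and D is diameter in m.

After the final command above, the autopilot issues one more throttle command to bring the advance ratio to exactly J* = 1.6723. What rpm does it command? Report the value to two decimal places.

set_propeller: D = 1.085 m, P = 1.464 m (p = P/D = 1.349309); state ← (V=0, rpm=0)
set_airspeed(14.11): V ← 14.11 m/s
throttle_to(9484): rpm ← 9484
throttle_to(6027): rpm ← 6027
set_airspeed(91.31): V ← 91.31 m/s
final state: V = 91.31 m/s, rpm = 6027 → n = rpm/60 = 100.450000 rev/s
target J* = 1.6723; solve J* = V/(n·D) for n: n = V/(J*·D) = 91.31/(1.6723 × 1.085) = 50.323914 rev/s
rpm = 60·n = 3019.434863

rpm = 3019.43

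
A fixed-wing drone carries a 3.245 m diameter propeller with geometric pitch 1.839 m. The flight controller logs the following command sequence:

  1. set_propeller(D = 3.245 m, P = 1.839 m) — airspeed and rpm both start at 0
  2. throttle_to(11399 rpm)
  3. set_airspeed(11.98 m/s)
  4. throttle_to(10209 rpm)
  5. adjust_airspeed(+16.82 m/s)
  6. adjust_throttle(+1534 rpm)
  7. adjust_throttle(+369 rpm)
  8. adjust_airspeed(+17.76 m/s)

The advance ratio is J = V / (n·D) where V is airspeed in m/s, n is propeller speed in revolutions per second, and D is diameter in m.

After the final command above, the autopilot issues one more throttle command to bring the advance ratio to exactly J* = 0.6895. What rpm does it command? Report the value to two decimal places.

rpm = 1248.58

set_propeller: D = 3.245 m, P = 1.839 m (p = P/D = 0.566718); state ← (V=0, rpm=0)
throttle_to(11399): rpm ← 11399
set_airspeed(11.98): V ← 11.98 m/s
throttle_to(10209): rpm ← 10209
adjust_airspeed(+16.82): V ← 11.98 +16.82 = 28.8 m/s
adjust_throttle(+1534): rpm ← 10209 +1534 = 11743
adjust_throttle(+369): rpm ← 11743 +369 = 12112
adjust_airspeed(+17.76): V ← 28.8 +17.76 = 46.56 m/s
final state: V = 46.56 m/s, rpm = 12112 → n = rpm/60 = 201.866667 rev/s
target J* = 0.6895; solve J* = V/(n·D) for n: n = V/(J*·D) = 46.56/(0.6895 × 3.245) = 20.809613 rev/s
rpm = 60·n = 1248.576770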